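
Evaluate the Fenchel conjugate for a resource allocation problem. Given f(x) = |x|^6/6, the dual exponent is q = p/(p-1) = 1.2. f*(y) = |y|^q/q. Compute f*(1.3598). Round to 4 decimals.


The conjugate exponent q satisfies 1/p + 1/q = 1.
p = 6, so q = 6/(6 - 1) = 1.2
|y|^q = 1.3598^1.2 = 1.446
f*(1.3598) = 1.446 / 1.2 = 1.205


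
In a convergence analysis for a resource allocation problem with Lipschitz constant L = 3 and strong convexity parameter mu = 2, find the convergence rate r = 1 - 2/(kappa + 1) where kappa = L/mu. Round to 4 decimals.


Step 1: Compute the condition number.
kappa = L/mu = 3/2 = 1.5
Step 2: Compute the convergence rate.
r = 1 - 2/(kappa + 1) = 1 - 2*mu/(L + mu) = (L - mu)/(L + mu) = 1/5 = 0.2


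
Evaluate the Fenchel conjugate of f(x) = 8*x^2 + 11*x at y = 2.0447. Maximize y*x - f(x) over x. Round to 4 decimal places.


f*(y) = sup_x {y*x - a*x^2 - b*x} = sup_x {(y-b)*x - a*x^2}
FOC: (y - b) - 2a*x = 0 => x* = (y - b)/(2a)
x* = (2.0447 - 11)/(2*8) = -0.5597
f*(2.0447) = (y-b)^2/(4a) = (2.0447 - 11)^2/(4*8)
= 80.1974/32 = 2.5062


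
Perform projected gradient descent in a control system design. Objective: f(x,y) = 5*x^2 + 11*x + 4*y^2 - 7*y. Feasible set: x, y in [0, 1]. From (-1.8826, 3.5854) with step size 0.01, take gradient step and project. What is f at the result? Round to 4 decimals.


Step 1: Compute gradient at (-1.8826, 3.5854).
grad_x = 2*5*-1.8826 + 11 = -7.826
grad_y = 2*4*3.5854 - 7 = 21.6832
Step 2: Gradient step.
x_raw = -1.8826 - 0.01*-7.826 = -1.8043
y_raw = 3.5854 - 0.01*21.6832 = 3.3686
Step 3: Project onto [0, 1].
x_proj = clip(-1.8043) = 0.0
y_proj = clip(3.3686) = 1.0
Step 4: Evaluate f.
f(0.0, 1.0) = -3.0


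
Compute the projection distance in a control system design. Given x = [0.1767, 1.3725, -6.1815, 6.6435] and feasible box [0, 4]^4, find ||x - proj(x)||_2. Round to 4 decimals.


Project each component onto [0, 4].
clip(0.1767) = 0.1767, clip(1.3725) = 1.3725, clip(-6.1815) = 0.0, clip(6.6435) = 4.0
Projection = [0.1767, 1.3725, 0.0, 4.0]
Squared diffs: [0.0, 0.0, 38.2109, 6.9881]
Distance = sqrt(45.199) = 6.723


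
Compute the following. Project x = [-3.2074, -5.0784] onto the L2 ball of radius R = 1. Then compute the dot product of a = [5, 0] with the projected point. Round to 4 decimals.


Step 1: Compute ||x|| (intermediates to 6 decimals).
||x|| = sqrt((-3.2074)^2 + (-5.0784)^2) = 6.00646
Step 2: Project.
Since ||x|| > R, scale = R/||x|| = 1/6.00646 = 0.166487, proj(x) = scale * x
proj(x) = [-0.53399, -0.845488]
Step 3: Dot product.
a^T * proj(x) = 5*(-0.53399) + 0*(-0.845488) = -2.67


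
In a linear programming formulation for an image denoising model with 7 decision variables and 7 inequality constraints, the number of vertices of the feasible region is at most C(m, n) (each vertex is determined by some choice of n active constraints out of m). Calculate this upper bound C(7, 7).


Each vertex corresponds to some choice of n active constraints out of m, so the number of vertices is at most C(m, n) = m! / (n!(m-n)!).
m = 7, n = 7
Numerator: 7 * 6 * 5 * 4 * 3 * 2 * 1
Denominator: 7! = 5040
C(7, 7) = 1


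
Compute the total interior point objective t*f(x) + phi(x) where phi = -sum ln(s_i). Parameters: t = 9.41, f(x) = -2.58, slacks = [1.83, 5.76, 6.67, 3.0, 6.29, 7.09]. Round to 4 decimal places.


Step 1: Compute log-barrier.
ln values: [0.6043, 1.7509, 1.8976, 1.0986, 1.839, 1.9587]
phi = -(0.6043 + 1.7509 + 1.8976 + 1.0986 + 1.839 + 1.9587) = -9.1491
Step 2: Compute augmented objective.
t*f(x) = 9.41*-2.58 = -24.2778
Total = -24.2778 - 9.1491 = -33.4269


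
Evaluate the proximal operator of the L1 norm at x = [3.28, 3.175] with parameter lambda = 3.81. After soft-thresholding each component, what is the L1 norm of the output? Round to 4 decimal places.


Soft-thresholding with lambda = 3.81:
prox(3.28) = sign(3.28)*max(|3.28| - 3.81, 0) = 0.0
prox(3.175) = sign(3.175)*max(|3.175| - 3.81, 0) = 0.0
prox(x) = [0.0, 0.0]
||prox(x)||_1 = 0.0 + 0.0 = 0.0


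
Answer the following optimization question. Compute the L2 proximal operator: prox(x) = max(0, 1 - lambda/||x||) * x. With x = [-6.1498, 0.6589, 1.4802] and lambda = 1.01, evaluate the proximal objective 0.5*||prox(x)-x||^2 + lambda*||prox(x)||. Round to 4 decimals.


Step 1: Compute ||x||.
||x|| = 6.3597
Step 2: Compute scaling factor.
scale = max(0, 1 - 1.01/6.3597) = 0.8412
Step 3: prox(x) = [-5.1731, 0.5543, 1.2451]
||prox(x)|| = 5.3497
Step 4: Proximal objective.
0.5*||prox-x||^2 = 0.5101
lambda*||prox|| = 5.4032
Total = 5.9132


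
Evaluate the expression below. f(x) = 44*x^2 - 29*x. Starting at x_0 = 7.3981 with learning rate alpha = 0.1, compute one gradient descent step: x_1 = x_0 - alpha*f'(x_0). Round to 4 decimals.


We compute the gradient at x_0 and apply the update.
f'(x) = 88*x - 29
f'(7.3981) = 88*7.3981 - 29 = 622.0328
x_1 = 7.3981 - 0.1*622.0328 = -54.8052


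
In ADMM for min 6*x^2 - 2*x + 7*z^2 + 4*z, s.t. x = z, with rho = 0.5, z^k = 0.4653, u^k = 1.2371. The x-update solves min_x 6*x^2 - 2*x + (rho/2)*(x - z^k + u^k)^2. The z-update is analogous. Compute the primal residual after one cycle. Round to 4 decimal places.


ADMM iteration with rho = 0.5, z^k = 0.4653, u^k = 1.2371
Step 1: x-update.
Minimize 6*x^2 - 2*x + (0.5/2)*(x - 0.4653 + 1.2371)^2
FOC: (2*6 + 0.5)*x = 2 + 0.5*(0.4653 - 1.2371)
x^{k+1} = 0.1291
Step 2: z-update.
Minimize 7*z^2 + 4*z + (0.5/2)*(0.1291 - z + 1.2371)^2
FOC: (2*7 + 0.5)*z = -4 + 0.5*(0.1291 + 1.2371)
z^{k+1} = -0.2288
Step 3: u-update.
u^{k+1} = 1.2371 + 0.1291 + 0.2288 = 1.595
Step 4: Primal residual = |0.1291 + 0.2288| = 0.3579


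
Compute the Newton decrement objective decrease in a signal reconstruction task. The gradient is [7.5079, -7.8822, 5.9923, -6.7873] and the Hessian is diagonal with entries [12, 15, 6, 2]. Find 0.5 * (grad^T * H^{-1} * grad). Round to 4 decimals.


Step 1: H is diagonal, so H^(-1) * g = [0.6257, -0.5255, 0.9987, -3.3937].
Step 2: g^T H^(-1) g = sum_i g_i^2 / H_ii
  = (7.5079)^2/12 + (-7.8822)^2/15 + (5.9923)^2/6 + (-6.7873)^2/2
  = 4.6974 + 4.1419 + 5.9846 + 23.0337 = 37.8576
Step 3: Objective decrease = 0.5 * g^T H^(-1) g = 18.9288


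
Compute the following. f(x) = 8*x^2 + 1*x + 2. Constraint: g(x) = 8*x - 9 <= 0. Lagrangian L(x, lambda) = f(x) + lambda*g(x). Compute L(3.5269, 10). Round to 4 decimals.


Step 1: Evaluate f(x).
f(3.5269) = 8*3.5269^2 + 1*3.5269 + 2 = 105.0391
Step 2: Evaluate g(x).
g(3.5269) = 8*3.5269 - 9 = 19.2152
Step 3: Compute Lagrangian.
L = 105.0391 + 10*19.2152 = 297.1911


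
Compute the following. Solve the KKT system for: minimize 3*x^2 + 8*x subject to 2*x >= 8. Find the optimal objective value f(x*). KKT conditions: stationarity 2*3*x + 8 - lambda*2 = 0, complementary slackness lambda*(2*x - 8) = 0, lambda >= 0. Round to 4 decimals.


Step 1: Try lambda = 0 (constraint inactive).
x_unc = -8/(2*3) = -1.3333
Check: 2*-1.3333 = -2.6666 < 8 -- violated!
Step 2: Constraint must be active: 2*x = 8
x* = 8/2 = 4.0
lambda = (2*3*4.0 + 8)/2 = 16.0
Step 3: Compute optimal value.
f(x*) = 3*4.0^2 + 8*4.0 = 80.0


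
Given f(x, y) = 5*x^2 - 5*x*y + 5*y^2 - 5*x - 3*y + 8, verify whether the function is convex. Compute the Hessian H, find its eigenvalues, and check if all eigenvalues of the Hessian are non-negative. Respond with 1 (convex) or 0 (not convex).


The Hessian of f(x,y) = 5*x^2 - 5*x*y + 5*y^2 - 5*x - 3*y + 8 is:
H = [[10, -5], [-5, 10]]
Trace = 10 + 10 = 20
Determinant = 10*10 - (-5)^2 = 75
Discriminant = (20)^2 - 4*75 = 100.0
Eigenvalues: lambda_1 = 5.0, lambda_2 = 15.0
The function is convex.

1


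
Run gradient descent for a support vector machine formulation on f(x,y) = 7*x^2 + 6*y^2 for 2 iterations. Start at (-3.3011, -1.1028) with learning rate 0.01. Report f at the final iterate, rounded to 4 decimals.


Gradient descent on f(x,y) = 7*x^2 + 6*y^2.
Starting point: (-3.3011, -1.1028), alpha = 0.01
Step 1: grad_x = 2*7*-3.3011 = -46.2154, grad_y = 2*6*-1.1028 = -13.2336
  x_1 = -3.3011 - 0.01*-46.2154 = -2.8389
  y_1 = -1.1028 - 0.01*-13.2336 = -0.9705
Step 2: grad_x = 2*7*-2.8389 = -39.7452, grad_y = 2*6*-0.9705 = -11.6456
  x_2 = -2.8389 - 0.01*-39.7452 = -2.4415
  y_2 = -0.9705 - 0.01*-11.6456 = -0.854
f(-2.4415, -0.854) = 7*(-2.4415)^2 + 6*(-0.854)^2 = 46.1022


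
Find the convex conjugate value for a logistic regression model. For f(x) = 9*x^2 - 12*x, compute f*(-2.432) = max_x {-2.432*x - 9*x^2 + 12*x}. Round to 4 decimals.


f*(y) = sup_x {y*x - a*x^2 - b*x} = sup_x {(y-b)*x - a*x^2}
FOC: (y - b) - 2a*x = 0 => x* = (y - b)/(2a)
x* = (-2.432 + 12)/(2*9) = 0.5316
f*(-2.432) = (y-b)^2/(4a) = (-2.432 + 12)^2/(4*9)
= 91.5466/36 = 2.543


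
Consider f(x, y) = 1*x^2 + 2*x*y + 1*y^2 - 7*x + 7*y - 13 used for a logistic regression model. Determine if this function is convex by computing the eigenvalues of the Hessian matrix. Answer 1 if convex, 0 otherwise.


The Hessian of f(x,y) = 1*x^2 + 2*x*y + 1*y^2 - 7*x + 7*y - 13 is:
H = [[2, 2], [2, 2]]
Trace = 2 + 2 = 4
Determinant = 2*2 - (2)^2 = 0
Discriminant = (4)^2 - 4*0 = 16.0
Eigenvalues: lambda_1 = 0.0, lambda_2 = 4.0
The function is convex.

1


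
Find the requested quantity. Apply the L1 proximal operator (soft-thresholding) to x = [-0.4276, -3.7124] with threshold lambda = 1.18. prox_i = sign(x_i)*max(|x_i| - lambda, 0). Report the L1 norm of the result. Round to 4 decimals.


Soft-thresholding with lambda = 1.18:
prox(-0.4276) = sign(-0.4276)*max(|-0.4276| - 1.18, 0) = 0.0
prox(-3.7124) = sign(-3.7124)*max(|-3.7124| - 1.18, 0) = -2.5324
prox(x) = [0.0, -2.5324]
||prox(x)||_1 = 0.0 + 2.5324 = 2.5324


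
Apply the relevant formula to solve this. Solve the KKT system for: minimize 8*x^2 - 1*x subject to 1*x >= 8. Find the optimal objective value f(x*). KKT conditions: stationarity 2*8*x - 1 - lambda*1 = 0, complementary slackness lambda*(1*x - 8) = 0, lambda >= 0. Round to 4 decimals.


Step 1: Try lambda = 0 (constraint inactive).
x_unc = 1/(2*8) = 0.0625
Check: 1*0.0625 = 0.0625 < 8 -- violated!
Step 2: Constraint must be active: 1*x = 8
x* = 8/1 = 8.0
lambda = (2*8*8.0 - 1)/1 = 127.0
Step 3: Compute optimal value.
f(x*) = 8*8.0^2 - 1*8.0 = 504.0


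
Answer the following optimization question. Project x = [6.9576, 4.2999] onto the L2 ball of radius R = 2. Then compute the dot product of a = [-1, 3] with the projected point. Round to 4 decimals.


Step 1: Compute ||x|| (intermediates to 6 decimals).
||x|| = sqrt(6.9576^2 + 4.2999^2) = 8.179079
Step 2: Project.
Since ||x|| > R, scale = R/||x|| = 2/8.179079 = 0.244526, proj(x) = scale * x
proj(x) = [1.701314, 1.051437]
Step 3: Dot product.
a^T * proj(x) = -1*1.701314 + 3*1.051437 = 1.453


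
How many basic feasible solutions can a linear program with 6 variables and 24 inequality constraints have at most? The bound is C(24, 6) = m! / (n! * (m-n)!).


Each vertex corresponds to some choice of n active constraints out of m, so the number of vertices is at most C(m, n) = m! / (n!(m-n)!).
m = 24, n = 6
Numerator: 24 * 23 * 22 * 21 * 20 * 19
Denominator: 6! = 720
C(24, 6) = 134596


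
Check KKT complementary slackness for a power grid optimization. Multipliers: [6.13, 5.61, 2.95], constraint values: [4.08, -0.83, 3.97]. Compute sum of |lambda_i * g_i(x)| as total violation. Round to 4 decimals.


KKT complementary slackness check:
lambda_1 * g_1 = 6.13 * 4.08 = 25.0104
lambda_2 * g_2 = 5.61 * -0.83 = -4.6563
lambda_3 * g_3 = 2.95 * 3.97 = 11.7115
Total violation = 25.0104 + 4.6563 + 11.7115 = 41.3782


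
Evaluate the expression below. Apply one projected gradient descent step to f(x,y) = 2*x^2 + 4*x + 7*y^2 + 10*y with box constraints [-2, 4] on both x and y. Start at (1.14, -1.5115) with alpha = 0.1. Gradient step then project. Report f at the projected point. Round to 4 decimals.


Step 1: Compute gradient at (1.14, -1.5115).
grad_x = 2*2*1.14 + 4 = 8.56
grad_y = 2*7*-1.5115 + 10 = -11.161
Step 2: Gradient step.
x_raw = 1.14 - 0.1*8.56 = 0.284
y_raw = -1.5115 - 0.1*-11.161 = -0.3954
Step 3: Project onto [-2, 4].
x_proj = clip(0.284) = 0.284
y_proj = clip(-0.3954) = -0.3954
Step 4: Evaluate f.
f(0.284, -0.3954) = -1.5623


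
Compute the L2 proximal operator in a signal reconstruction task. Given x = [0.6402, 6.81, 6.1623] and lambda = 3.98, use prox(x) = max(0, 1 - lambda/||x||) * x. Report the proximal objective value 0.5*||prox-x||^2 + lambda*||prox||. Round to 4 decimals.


Step 1: Compute ||x||.
||x|| = 9.2065
Step 2: Compute scaling factor.
scale = max(0, 1 - 3.98/9.2065) = 0.5677
Step 3: prox(x) = [0.3634, 3.866, 3.4983]
||prox(x)|| = 5.2265
Step 4: Proximal objective.
0.5*||prox-x||^2 = 7.9202
lambda*||prox|| = 20.8015
Total = 28.7217


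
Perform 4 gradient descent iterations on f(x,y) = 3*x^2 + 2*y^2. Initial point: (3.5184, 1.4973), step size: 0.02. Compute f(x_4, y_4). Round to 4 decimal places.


Gradient descent on f(x,y) = 3*x^2 + 2*y^2.
Starting point: (3.5184, 1.4973), alpha = 0.02
Step 1: grad_x = 2*3*3.5184 = 21.1104, grad_y = 2*2*1.4973 = 5.9892
  x_1 = 3.5184 - 0.02*21.1104 = 3.0962
  y_1 = 1.4973 - 0.02*5.9892 = 1.3775
Step 2: grad_x = 2*3*3.0962 = 18.5772, grad_y = 2*2*1.3775 = 5.5101
  x_2 = 3.0962 - 0.02*18.5772 = 2.7246
  y_2 = 1.3775 - 0.02*5.5101 = 1.2673
Step 3: grad_x = 2*3*2.7246 = 16.3479, grad_y = 2*2*1.2673 = 5.0693
  x_3 = 2.7246 - 0.02*16.3479 = 2.3977
  y_3 = 1.2673 - 0.02*5.0693 = 1.1659
Step 4: grad_x = 2*3*2.3977 = 14.3861, grad_y = 2*2*1.1659 = 4.6637
  x_4 = 2.3977 - 0.02*14.3861 = 2.11
  y_4 = 1.1659 - 0.02*4.6637 = 1.0727
f(2.11, 1.0727) = 3*2.11^2 + 2*1.0727^2 = 15.6571


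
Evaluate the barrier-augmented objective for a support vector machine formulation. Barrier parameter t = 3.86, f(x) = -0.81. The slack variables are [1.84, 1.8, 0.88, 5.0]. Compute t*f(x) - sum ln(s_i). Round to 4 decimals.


Step 1: Compute log-barrier.
ln values: [0.6098, 0.5878, -0.1278, 1.6094]
phi = -(0.6098 + 0.5878 - 0.1278 + 1.6094) = -2.6792
Step 2: Compute augmented objective.
t*f(x) = 3.86*-0.81 = -3.1266
Total = -3.1266 - 2.6792 = -5.8058


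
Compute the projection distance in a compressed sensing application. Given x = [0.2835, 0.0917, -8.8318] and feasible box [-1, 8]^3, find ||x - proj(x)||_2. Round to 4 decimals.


Project each component onto [-1, 8].
clip(0.2835) = 0.2835, clip(0.0917) = 0.0917, clip(-8.8318) = -1.0
Projection = [0.2835, 0.0917, -1.0]
Squared diffs: [0.0, 0.0, 61.3371]
Distance = sqrt(61.3371) = 7.8318


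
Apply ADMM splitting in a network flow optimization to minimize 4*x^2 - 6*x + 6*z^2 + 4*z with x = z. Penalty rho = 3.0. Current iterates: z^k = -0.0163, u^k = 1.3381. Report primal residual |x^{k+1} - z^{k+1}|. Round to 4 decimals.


ADMM iteration with rho = 3.0, z^k = -0.0163, u^k = 1.3381
Step 1: x-update.
Minimize 4*x^2 - 6*x + (3.0/2)*(x + 0.0163 + 1.3381)^2
FOC: (2*4 + 3.0)*x = 6 + 3.0*(-0.0163 - 1.3381)
x^{k+1} = 0.1761
Step 2: z-update.
Minimize 6*z^2 + 4*z + (3.0/2)*(0.1761 - z + 1.3381)^2
FOC: (2*6 + 3.0)*z = -4 + 3.0*(0.1761 + 1.3381)
z^{k+1} = 0.0362
Step 3: u-update.
u^{k+1} = 1.3381 + 0.1761 - 0.0362 = 1.478
Step 4: Primal residual = |0.1761 - 0.0362| = 0.1399


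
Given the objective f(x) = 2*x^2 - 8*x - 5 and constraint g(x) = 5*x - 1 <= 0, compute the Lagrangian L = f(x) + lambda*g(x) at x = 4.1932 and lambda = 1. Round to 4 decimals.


Step 1: Evaluate f(x).
f(4.1932) = 2*4.1932^2 - 8*4.1932 - 5 = -3.3797
Step 2: Evaluate g(x).
g(4.1932) = 5*4.1932 - 1 = 19.966
Step 3: Compute Lagrangian.
L = -3.3797 + 1*19.966 = 16.5863


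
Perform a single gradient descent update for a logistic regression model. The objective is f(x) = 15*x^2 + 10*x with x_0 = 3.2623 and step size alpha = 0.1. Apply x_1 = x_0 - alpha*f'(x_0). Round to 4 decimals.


We compute the gradient at x_0 and apply the update.
f'(x) = 30*x + 10
f'(3.2623) = 30*3.2623 + 10 = 107.869
x_1 = 3.2623 - 0.1*107.869 = -7.5246


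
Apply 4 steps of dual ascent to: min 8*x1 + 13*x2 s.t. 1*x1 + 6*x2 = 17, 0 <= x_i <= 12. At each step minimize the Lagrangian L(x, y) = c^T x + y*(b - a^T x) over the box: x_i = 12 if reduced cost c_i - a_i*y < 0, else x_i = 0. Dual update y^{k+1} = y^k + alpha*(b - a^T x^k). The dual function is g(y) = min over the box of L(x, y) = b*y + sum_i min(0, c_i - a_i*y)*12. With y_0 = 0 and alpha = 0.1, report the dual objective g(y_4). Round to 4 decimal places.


Dual ascent for LP: min 8*x1 + 13*x2, 1*x1 + 6*x2 = 17, 0 <= x_i <= 12
Step 1: y^k = 0.0, reduced costs: (8.0, 13.0)
  x^k = (0.0, 0.0), subgradient = b - a^T x = 17.0
  y^{k+1} = 0.0 + 0.1*17.0 = 1.7
Step 2: y^k = 1.7, reduced costs: (6.3, 2.8)
  x^k = (0.0, 0.0), subgradient = b - a^T x = 17.0
  y^{k+1} = 1.7 + 0.1*17.0 = 3.4
Step 3: y^k = 3.4, reduced costs: (4.6, -7.4)
  x^k = (0.0, 12.0), subgradient = b - a^T x = -55.0
  y^{k+1} = 3.4 + 0.1*-55.0 = -2.1
Step 4: y^k = -2.1, reduced costs: (10.1, 25.6)
  x^k = (0.0, 0.0), subgradient = b - a^T x = 17.0
  y^{k+1} = -2.1 + 0.1*17.0 = -0.4
Dual objective at y_4 = -0.4: reduced costs (8.4, 15.4), box minimizer x = (0.0, 0.0)
g(y_4) = b*y + (c1 - a1*y)*x1 + (c2 - a2*y)*x2 = 17*(-0.4) + 8.4*0.0 + 15.4*0.0 = -6.8 + 0.0 + 0.0 = -6.8


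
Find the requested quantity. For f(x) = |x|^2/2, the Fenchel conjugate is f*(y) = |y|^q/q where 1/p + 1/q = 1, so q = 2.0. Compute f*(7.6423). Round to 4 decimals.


The conjugate exponent q satisfies 1/p + 1/q = 1.
p = 2, so q = 2/(2 - 1) = 2.0
|y|^q = 7.6423^2.0 = 58.4047
f*(7.6423) = 58.4047 / 2.0 = 29.2024


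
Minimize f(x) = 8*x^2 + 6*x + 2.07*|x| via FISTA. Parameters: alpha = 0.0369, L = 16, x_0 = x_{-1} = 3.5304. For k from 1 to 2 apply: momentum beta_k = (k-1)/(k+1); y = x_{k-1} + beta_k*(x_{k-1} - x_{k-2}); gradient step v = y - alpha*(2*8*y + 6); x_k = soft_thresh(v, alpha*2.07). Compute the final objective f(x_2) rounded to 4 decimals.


FISTA on f(x) = 8*x^2 + 6*x + 2.07*|x|
L = 16, alpha = 0.0369
Iteration 1: beta = 0.0, y = 3.5304 + 0.0*(3.5304 - 3.5304) = 3.5304
  grad(y) = 62.4864, v = y - alpha*grad = 1.2247
  prox(v) = soft_thresh(1.2247, 0.0764) = 1.1483
Iteration 2: beta = 0.3333, y = 1.1483 + 0.3333*(1.1483 - 3.5304) = 0.3542
  grad(y) = 11.6676, v = y - alpha*grad = -0.0763
  prox(v) = soft_thresh(-0.0763, 0.0764) = 0.0
f(x_2) = 8*0.0^2 + 6*0.0 + 2.07*|0.0| = 0.0


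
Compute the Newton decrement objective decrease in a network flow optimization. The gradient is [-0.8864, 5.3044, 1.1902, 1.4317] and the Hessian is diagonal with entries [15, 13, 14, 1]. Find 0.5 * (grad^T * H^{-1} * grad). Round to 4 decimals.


Step 1: H is diagonal, so H^(-1) * g = [-0.0591, 0.408, 0.085, 1.4317].
Step 2: g^T H^(-1) g = sum_i g_i^2 / H_ii
  = (-0.8864)^2/15 + (5.3044)^2/13 + (1.1902)^2/14 + (1.4317)^2/1
  = 0.0524 + 2.1644 + 0.1012 + 2.0498 = 4.3677
Step 3: Objective decrease = 0.5 * g^T H^(-1) g = 2.1838


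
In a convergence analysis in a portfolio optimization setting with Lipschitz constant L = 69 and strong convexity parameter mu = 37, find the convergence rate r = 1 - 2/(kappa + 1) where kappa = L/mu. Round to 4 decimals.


Step 1: Compute the condition number.
kappa = L/mu = 69/37 = 1.8649
Step 2: Compute the convergence rate.
r = 1 - 2/(kappa + 1) = 1 - 2*mu/(L + mu) = (L - mu)/(L + mu) = 32/106 = 0.3019


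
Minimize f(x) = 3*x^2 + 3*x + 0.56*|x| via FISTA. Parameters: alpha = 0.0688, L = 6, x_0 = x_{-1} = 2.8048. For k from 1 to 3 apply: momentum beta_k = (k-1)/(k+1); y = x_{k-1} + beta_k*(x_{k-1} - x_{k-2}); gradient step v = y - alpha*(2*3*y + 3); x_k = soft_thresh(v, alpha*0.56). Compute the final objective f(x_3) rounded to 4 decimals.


FISTA on f(x) = 3*x^2 + 3*x + 0.56*|x|
L = 6, alpha = 0.0688
Iteration 1: beta = 0.0, y = 2.8048 + 0.0*(2.8048 - 2.8048) = 2.8048
  grad(y) = 19.8288, v = y - alpha*grad = 1.4406
  prox(v) = soft_thresh(1.4406, 0.0385) = 1.4021
Iteration 2: beta = 0.3333, y = 1.4021 + 0.3333*(1.4021 - 2.8048) = 0.9345
  grad(y) = 8.6068, v = y - alpha*grad = 0.3423
  prox(v) = soft_thresh(0.3423, 0.0385) = 0.3038
Iteration 3: beta = 0.5, y = 0.3038 + 0.5*(0.3038 - 1.4021) = -0.2453
  grad(y) = 1.528, v = y - alpha*grad = -0.3505
  prox(v) = soft_thresh(-0.3505, 0.0385) = -0.3119
f(x_3) = 3*(-0.3119)^2 + 3*(-0.3119) + 0.56*|-0.3119| = -0.4692


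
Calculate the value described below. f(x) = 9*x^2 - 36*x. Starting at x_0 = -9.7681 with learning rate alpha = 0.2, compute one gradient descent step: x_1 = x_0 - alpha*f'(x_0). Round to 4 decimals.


We compute the gradient at x_0 and apply the update.
f'(x) = 18*x - 36
f'(-9.7681) = 18*-9.7681 - 36 = -211.8258
x_1 = -9.7681 - 0.2*-211.8258 = 32.5971


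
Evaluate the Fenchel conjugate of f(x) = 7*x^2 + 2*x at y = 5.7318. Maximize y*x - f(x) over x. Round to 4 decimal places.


f*(y) = sup_x {y*x - a*x^2 - b*x} = sup_x {(y-b)*x - a*x^2}
FOC: (y - b) - 2a*x = 0 => x* = (y - b)/(2a)
x* = (5.7318 - 2)/(2*7) = 0.2666
f*(5.7318) = (y-b)^2/(4a) = (5.7318 - 2)^2/(4*7)
= 13.9263/28 = 0.4974


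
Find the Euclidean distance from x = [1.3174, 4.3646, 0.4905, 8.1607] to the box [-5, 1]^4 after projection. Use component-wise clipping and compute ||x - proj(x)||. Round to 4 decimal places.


Project each component onto [-5, 1].
clip(1.3174) = 1.0, clip(4.3646) = 1.0, clip(0.4905) = 0.4905, clip(8.1607) = 1.0
Projection = [1.0, 1.0, 0.4905, 1.0]
Squared diffs: [0.1007, 11.3205, 0.0, 51.2756]
Distance = sqrt(62.6968) = 7.9181


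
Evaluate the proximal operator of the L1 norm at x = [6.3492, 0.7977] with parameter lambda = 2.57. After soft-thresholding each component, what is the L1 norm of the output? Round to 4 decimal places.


Soft-thresholding with lambda = 2.57:
prox(6.3492) = sign(6.3492)*max(|6.3492| - 2.57, 0) = 3.7792
prox(0.7977) = sign(0.7977)*max(|0.7977| - 2.57, 0) = 0.0
prox(x) = [3.7792, 0.0]
||prox(x)||_1 = 3.7792 + 0.0 = 3.7792


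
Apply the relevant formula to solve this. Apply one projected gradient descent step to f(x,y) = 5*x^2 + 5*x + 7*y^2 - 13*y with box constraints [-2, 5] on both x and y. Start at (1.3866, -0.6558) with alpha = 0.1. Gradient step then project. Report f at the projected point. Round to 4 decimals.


Step 1: Compute gradient at (1.3866, -0.6558).
grad_x = 2*5*1.3866 + 5 = 18.866
grad_y = 2*7*-0.6558 - 13 = -22.1812
Step 2: Gradient step.
x_raw = 1.3866 - 0.1*18.866 = -0.5
y_raw = -0.6558 - 0.1*-22.1812 = 1.5623
Step 3: Project onto [-2, 5].
x_proj = clip(-0.5) = -0.5
y_proj = clip(1.5623) = 1.5623
Step 4: Evaluate f.
f(-0.5, 1.5623) = -4.4743


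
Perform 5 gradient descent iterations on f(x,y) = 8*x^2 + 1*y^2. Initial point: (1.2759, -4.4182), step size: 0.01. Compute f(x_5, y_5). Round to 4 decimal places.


Gradient descent on f(x,y) = 8*x^2 + 1*y^2.
Starting point: (1.2759, -4.4182), alpha = 0.01
Step 1: grad_x = 2*8*1.2759 = 20.4144, grad_y = 2*1*-4.4182 = -8.8364
  x_1 = 1.2759 - 0.01*20.4144 = 1.0718
  y_1 = -4.4182 - 0.01*-8.8364 = -4.3298
Step 2: grad_x = 2*8*1.0718 = 17.1481, grad_y = 2*1*-4.3298 = -8.6597
  x_2 = 1.0718 - 0.01*17.1481 = 0.9003
  y_2 = -4.3298 - 0.01*-8.6597 = -4.2432
Step 3: grad_x = 2*8*0.9003 = 14.4044, grad_y = 2*1*-4.2432 = -8.4865
  x_3 = 0.9003 - 0.01*14.4044 = 0.7562
  y_3 = -4.2432 - 0.01*-8.4865 = -4.1584
Step 4: grad_x = 2*8*0.7562 = 12.0997, grad_y = 2*1*-4.1584 = -8.3167
  x_4 = 0.7562 - 0.01*12.0997 = 0.6352
  y_4 = -4.1584 - 0.01*-8.3167 = -4.0752
Step 5: grad_x = 2*8*0.6352 = 10.1637, grad_y = 2*1*-4.0752 = -8.1504
  x_5 = 0.6352 - 0.01*10.1637 = 0.5336
  y_5 = -4.0752 - 0.01*-8.1504 = -3.9937
f(0.5336, -3.9937) = 8*0.5336^2 + 1*(-3.9937)^2 = 18.2275


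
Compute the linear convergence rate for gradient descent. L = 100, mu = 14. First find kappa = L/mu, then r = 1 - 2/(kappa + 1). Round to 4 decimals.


Step 1: Compute the condition number.
kappa = L/mu = 100/14 = 7.1429
Step 2: Compute the convergence rate.
r = 1 - 2/(kappa + 1) = 1 - 2*mu/(L + mu) = (L - mu)/(L + mu) = 86/114 = 0.7544


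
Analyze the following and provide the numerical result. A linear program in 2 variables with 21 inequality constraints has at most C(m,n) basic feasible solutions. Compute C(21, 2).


Each vertex corresponds to some choice of n active constraints out of m, so the number of vertices is at most C(m, n) = m! / (n!(m-n)!).
m = 21, n = 2
Numerator: 21 * 20
Denominator: 2! = 2
C(21, 2) = 210


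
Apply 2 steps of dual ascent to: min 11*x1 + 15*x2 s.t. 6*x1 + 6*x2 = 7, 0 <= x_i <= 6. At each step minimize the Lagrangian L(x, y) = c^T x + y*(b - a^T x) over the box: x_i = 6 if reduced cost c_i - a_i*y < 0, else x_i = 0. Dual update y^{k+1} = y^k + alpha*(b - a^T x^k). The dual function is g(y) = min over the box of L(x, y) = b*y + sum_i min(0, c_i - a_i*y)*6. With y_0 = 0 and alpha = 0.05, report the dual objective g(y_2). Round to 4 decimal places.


Dual ascent for LP: min 11*x1 + 15*x2, 6*x1 + 6*x2 = 7, 0 <= x_i <= 6
Step 1: y^k = 0.0, reduced costs: (11.0, 15.0)
  x^k = (0.0, 0.0), subgradient = b - a^T x = 7.0
  y^{k+1} = 0.0 + 0.05*7.0 = 0.35
Step 2: y^k = 0.35, reduced costs: (8.9, 12.9)
  x^k = (0.0, 0.0), subgradient = b - a^T x = 7.0
  y^{k+1} = 0.35 + 0.05*7.0 = 0.7
Dual objective at y_2 = 0.7: reduced costs (6.8, 10.8), box minimizer x = (0.0, 0.0)
g(y_2) = b*y + (c1 - a1*y)*x1 + (c2 - a2*y)*x2 = 7*0.7 + 6.8*0.0 + 10.8*0.0 = 4.9 + 0.0 + 0.0 = 4.9


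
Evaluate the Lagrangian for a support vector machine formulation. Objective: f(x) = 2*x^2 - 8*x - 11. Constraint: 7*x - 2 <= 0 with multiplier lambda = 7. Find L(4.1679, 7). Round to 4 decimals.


Step 1: Evaluate f(x).
f(4.1679) = 2*4.1679^2 - 8*4.1679 - 11 = -9.6004
Step 2: Evaluate g(x).
g(4.1679) = 7*4.1679 - 2 = 27.1753
Step 3: Compute Lagrangian.
L = -9.6004 + 7*27.1753 = 180.6267


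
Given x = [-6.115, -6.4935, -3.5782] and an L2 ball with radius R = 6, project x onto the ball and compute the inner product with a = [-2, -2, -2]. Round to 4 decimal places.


Step 1: Compute ||x|| (intermediates to 6 decimals).
||x|| = sqrt((-6.115)^2 + (-6.4935)^2 + (-3.5782)^2) = 9.61053
Step 2: Project.
Since ||x|| > R, scale = R/||x|| = 6/9.61053 = 0.624315, proj(x) = scale * x
proj(x) = [-3.817686, -4.053989, -2.233924]
Step 3: Dot product.
a^T * proj(x) = -2*(-3.817686) - 2*(-4.053989) - 2*(-2.233924) = 20.2112


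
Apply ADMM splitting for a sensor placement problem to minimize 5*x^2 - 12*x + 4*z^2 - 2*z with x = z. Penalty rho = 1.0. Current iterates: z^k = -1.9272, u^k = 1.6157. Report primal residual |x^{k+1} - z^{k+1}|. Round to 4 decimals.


ADMM iteration with rho = 1.0, z^k = -1.9272, u^k = 1.6157
Step 1: x-update.
Minimize 5*x^2 - 12*x + (1.0/2)*(x + 1.9272 + 1.6157)^2
FOC: (2*5 + 1.0)*x = 12 + 1.0*(-1.9272 - 1.6157)
x^{k+1} = 0.7688
Step 2: z-update.
Minimize 4*z^2 - 2*z + (1.0/2)*(0.7688 - z + 1.6157)^2
FOC: (2*4 + 1.0)*z = 2 + 1.0*(0.7688 + 1.6157)
z^{k+1} = 0.4872
Step 3: u-update.
u^{k+1} = 1.6157 + 0.7688 - 0.4872 = 1.8974
Step 4: Primal residual = |0.7688 - 0.4872| = 0.2817


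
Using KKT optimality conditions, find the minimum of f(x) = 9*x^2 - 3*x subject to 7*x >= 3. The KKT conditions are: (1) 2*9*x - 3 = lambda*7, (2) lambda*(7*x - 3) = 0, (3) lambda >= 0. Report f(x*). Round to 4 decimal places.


Step 1: Try lambda = 0 (constraint inactive).
x_unc = 3/(2*9) = 0.1667
Check: 7*0.1667 = 1.1669 < 3 -- violated!
Step 2: Constraint must be active: 7*x = 3
x* = 3/7 = 0.4286 (rounded; the exact value 3/7 is used below)
lambda = (2*9*(3/7) - 3)/7 = 0.6735
Step 3: Compute optimal value.
f(x*) = 9*(3/7)^2 - 3*(3/7) = 0.3673


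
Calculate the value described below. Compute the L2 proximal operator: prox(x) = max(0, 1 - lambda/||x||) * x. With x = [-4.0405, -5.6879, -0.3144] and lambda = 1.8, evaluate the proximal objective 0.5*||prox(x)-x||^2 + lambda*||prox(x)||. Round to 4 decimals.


Step 1: Compute ||x||.
||x|| = 6.984
Step 2: Compute scaling factor.
scale = max(0, 1 - 1.8/6.984) = 0.7423
Step 3: prox(x) = [-2.9991, -4.222, -0.2334]
||prox(x)|| = 5.184
Step 4: Proximal objective.
0.5*||prox-x||^2 = 1.62
lambda*||prox|| = 9.3312
Total = 10.9513


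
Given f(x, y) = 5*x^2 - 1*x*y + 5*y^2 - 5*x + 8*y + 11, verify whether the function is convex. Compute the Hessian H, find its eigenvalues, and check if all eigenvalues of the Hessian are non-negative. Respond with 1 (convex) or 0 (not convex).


The Hessian of f(x,y) = 5*x^2 - 1*x*y + 5*y^2 - 5*x + 8*y + 11 is:
H = [[10, -1], [-1, 10]]
Trace = 10 + 10 = 20
Determinant = 10*10 - (-1)^2 = 99
Discriminant = (20)^2 - 4*99 = 4.0
Eigenvalues: lambda_1 = 9.0, lambda_2 = 11.0
The function is convex.

1


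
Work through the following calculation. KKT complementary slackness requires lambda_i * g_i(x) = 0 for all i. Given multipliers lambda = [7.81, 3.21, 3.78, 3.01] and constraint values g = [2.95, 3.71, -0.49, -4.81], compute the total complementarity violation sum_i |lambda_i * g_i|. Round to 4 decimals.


KKT complementary slackness check:
lambda_1 * g_1 = 7.81 * 2.95 = 23.0395
lambda_2 * g_2 = 3.21 * 3.71 = 11.9091
lambda_3 * g_3 = 3.78 * -0.49 = -1.8522
lambda_4 * g_4 = 3.01 * -4.81 = -14.4781
Total violation = 23.0395 + 11.9091 + 1.8522 + 14.4781 = 51.2789


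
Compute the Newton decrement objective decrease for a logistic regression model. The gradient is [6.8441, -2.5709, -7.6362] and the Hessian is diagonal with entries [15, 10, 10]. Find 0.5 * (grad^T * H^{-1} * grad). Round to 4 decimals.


Step 1: H is diagonal, so H^(-1) * g = [0.4563, -0.2571, -0.7636].
Step 2: g^T H^(-1) g = sum_i g_i^2 / H_ii
  = (6.8441)^2/15 + (-2.5709)^2/10 + (-7.6362)^2/10
  = 3.1228 + 0.661 + 5.8312 = 9.6149
Step 3: Objective decrease = 0.5 * g^T H^(-1) g = 4.8074


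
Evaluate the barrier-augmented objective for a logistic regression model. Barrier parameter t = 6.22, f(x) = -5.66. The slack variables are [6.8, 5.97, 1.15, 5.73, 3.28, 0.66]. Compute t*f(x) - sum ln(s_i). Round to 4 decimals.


Step 1: Compute log-barrier.
ln values: [1.9169, 1.7867, 0.1398, 1.7457, 1.1878, -0.4155]
phi = -(1.9169 + 1.7867 + 0.1398 + 1.7457 + 1.1878 - 0.4155) = -6.3615
Step 2: Compute augmented objective.
t*f(x) = 6.22*-5.66 = -35.2052
Total = -35.2052 - 6.3615 = -41.5667


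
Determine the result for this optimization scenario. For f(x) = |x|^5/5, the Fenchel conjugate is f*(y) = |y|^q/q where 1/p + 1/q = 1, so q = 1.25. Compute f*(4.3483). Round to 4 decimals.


The conjugate exponent q satisfies 1/p + 1/q = 1.
p = 5, so q = 5/(5 - 1) = 1.25
|y|^q = 4.3483^1.25 = 6.2791
f*(4.3483) = 6.2791 / 1.25 = 5.0233


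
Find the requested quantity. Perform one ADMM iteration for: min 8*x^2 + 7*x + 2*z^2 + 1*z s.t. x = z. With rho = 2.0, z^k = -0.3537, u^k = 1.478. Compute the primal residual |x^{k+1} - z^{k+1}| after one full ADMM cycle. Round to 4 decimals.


ADMM iteration with rho = 2.0, z^k = -0.3537, u^k = 1.478
Step 1: x-update.
Minimize 8*x^2 + 7*x + (2.0/2)*(x + 0.3537 + 1.478)^2
FOC: (2*8 + 2.0)*x = -7 + 2.0*(-0.3537 - 1.478)
x^{k+1} = -0.5924
Step 2: z-update.
Minimize 2*z^2 + 1*z + (2.0/2)*(-0.5924 - z + 1.478)^2
FOC: (2*2 + 2.0)*z = -1 + 2.0*(-0.5924 + 1.478)
z^{k+1} = 0.1285
Step 3: u-update.
u^{k+1} = 1.478 - 0.5924 - 0.1285 = 0.7571
Step 4: Primal residual = |-0.5924 - 0.1285| = 0.7209


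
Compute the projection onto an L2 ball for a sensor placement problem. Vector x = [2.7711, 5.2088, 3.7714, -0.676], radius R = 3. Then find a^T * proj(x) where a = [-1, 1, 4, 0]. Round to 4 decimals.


Step 1: Compute ||x|| (intermediates to 6 decimals).
||x|| = sqrt(2.7711^2 + 5.2088^2 + 3.7714^2 + (-0.676)^2) = 7.034986
Step 2: Project.
Since ||x|| > R, scale = R/||x|| = 3/7.034986 = 0.42644, proj(x) = scale * x
proj(x) = [1.181708, 2.221241, 1.608276, -0.288273]
Step 3: Dot product.
a^T * proj(x) = -1*1.181708 + 1*2.221241 + 4*1.608276 + 0*(-0.288273) = 7.4726


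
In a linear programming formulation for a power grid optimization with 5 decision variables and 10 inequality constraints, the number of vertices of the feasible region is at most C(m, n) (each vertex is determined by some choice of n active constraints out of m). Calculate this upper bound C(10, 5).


Each vertex corresponds to some choice of n active constraints out of m, so the number of vertices is at most C(m, n) = m! / (n!(m-n)!).
m = 10, n = 5
Numerator: 10 * 9 * 8 * 7 * 6
Denominator: 5! = 120
C(10, 5) = 252


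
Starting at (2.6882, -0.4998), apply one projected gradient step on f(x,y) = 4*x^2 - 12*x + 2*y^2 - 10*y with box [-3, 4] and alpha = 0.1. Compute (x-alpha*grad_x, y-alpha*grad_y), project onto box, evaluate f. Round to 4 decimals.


Step 1: Compute gradient at (2.6882, -0.4998).
grad_x = 2*4*2.6882 - 12 = 9.5056
grad_y = 2*2*-0.4998 - 10 = -11.9992
Step 2: Gradient step.
x_raw = 2.6882 - 0.1*9.5056 = 1.7376
y_raw = -0.4998 - 0.1*-11.9992 = 0.7001
Step 3: Project onto [-3, 4].
x_proj = clip(1.7376) = 1.7376
y_proj = clip(0.7001) = 0.7001
Step 4: Evaluate f.
f(1.7376, 0.7001) = -14.795


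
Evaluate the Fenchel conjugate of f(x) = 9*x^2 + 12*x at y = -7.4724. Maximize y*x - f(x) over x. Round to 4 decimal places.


f*(y) = sup_x {y*x - a*x^2 - b*x} = sup_x {(y-b)*x - a*x^2}
FOC: (y - b) - 2a*x = 0 => x* = (y - b)/(2a)
x* = (-7.4724 - 12)/(2*9) = -1.0818
f*(-7.4724) = (y-b)^2/(4a) = (-7.4724 - 12)^2/(4*9)
= 379.1744/36 = 10.5326


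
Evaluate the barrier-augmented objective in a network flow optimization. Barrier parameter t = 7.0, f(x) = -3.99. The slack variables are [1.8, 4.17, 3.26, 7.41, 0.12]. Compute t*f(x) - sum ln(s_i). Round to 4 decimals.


Step 1: Compute log-barrier.
ln values: [0.5878, 1.4279, 1.1817, 2.0028, -2.1203]
phi = -(0.5878 + 1.4279 + 1.1817 + 2.0028 - 2.1203) = -3.08
Step 2: Compute augmented objective.
t*f(x) = 7.0*-3.99 = -27.93
Total = -27.93 - 3.08 = -31.01


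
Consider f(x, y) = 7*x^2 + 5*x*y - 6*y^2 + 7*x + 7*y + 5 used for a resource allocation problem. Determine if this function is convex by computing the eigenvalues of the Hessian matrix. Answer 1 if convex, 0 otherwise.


The Hessian of f(x,y) = 7*x^2 + 5*x*y - 6*y^2 + 7*x + 7*y + 5 is:
H = [[14, 5], [5, -12]]
Trace = 14 - 12 = 2
Determinant = 14*-12 - (5)^2 = -193
Discriminant = (2)^2 - 4*-193 = 776.0
Eigenvalues: lambda_1 = -12.9284, lambda_2 = 14.9284
The function is not convex.

0


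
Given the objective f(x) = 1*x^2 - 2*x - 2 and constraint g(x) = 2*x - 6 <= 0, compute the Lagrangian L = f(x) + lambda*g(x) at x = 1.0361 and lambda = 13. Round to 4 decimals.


Step 1: Evaluate f(x).
f(1.0361) = 1*1.0361^2 - 2*1.0361 - 2 = -2.9987
Step 2: Evaluate g(x).
g(1.0361) = 2*1.0361 - 6 = -3.9278
Step 3: Compute Lagrangian.
L = -2.9987 + 13*-3.9278 = -54.0601


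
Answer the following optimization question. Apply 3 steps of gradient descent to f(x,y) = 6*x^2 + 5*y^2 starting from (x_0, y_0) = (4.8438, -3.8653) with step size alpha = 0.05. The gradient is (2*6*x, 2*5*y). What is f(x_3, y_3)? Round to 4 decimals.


Gradient descent on f(x,y) = 6*x^2 + 5*y^2.
Starting point: (4.8438, -3.8653), alpha = 0.05
Step 1: grad_x = 2*6*4.8438 = 58.1256, grad_y = 2*5*-3.8653 = -38.653
  x_1 = 4.8438 - 0.05*58.1256 = 1.9375
  y_1 = -3.8653 - 0.05*-38.653 = -1.9327
Step 2: grad_x = 2*6*1.9375 = 23.2502, grad_y = 2*5*-1.9327 = -19.3265
  x_2 = 1.9375 - 0.05*23.2502 = 0.775
  y_2 = -1.9327 - 0.05*-19.3265 = -0.9663
Step 3: grad_x = 2*6*0.775 = 9.3001, grad_y = 2*5*-0.9663 = -9.6633
  x_3 = 0.775 - 0.05*9.3001 = 0.31
  y_3 = -0.9663 - 0.05*-9.6633 = -0.4832
f(0.31, -0.4832) = 6*0.31^2 + 5*(-0.4832)^2 = 1.7438


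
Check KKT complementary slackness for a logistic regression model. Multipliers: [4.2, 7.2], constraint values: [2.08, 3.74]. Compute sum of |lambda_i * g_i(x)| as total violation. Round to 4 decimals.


KKT complementary slackness check:
lambda_1 * g_1 = 4.2 * 2.08 = 8.736
lambda_2 * g_2 = 7.2 * 3.74 = 26.928
Total violation = 8.736 + 26.928 = 35.664


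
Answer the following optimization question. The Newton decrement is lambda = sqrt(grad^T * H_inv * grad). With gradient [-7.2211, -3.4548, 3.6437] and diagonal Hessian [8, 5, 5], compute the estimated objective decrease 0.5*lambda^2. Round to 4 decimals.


Step 1: H is diagonal, so H^(-1) * g = [-0.9026, -0.691, 0.7287].
Step 2: g^T H^(-1) g = sum_i g_i^2 / H_ii
  = (-7.2211)^2/8 + (-3.4548)^2/5 + (3.6437)^2/5
  = 6.518 + 2.3871 + 2.6553 = 11.5605
Step 3: Objective decrease = 0.5 * g^T H^(-1) g = 5.7802


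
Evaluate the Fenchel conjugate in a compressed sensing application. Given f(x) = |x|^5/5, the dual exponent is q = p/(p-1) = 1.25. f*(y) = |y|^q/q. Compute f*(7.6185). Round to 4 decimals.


The conjugate exponent q satisfies 1/p + 1/q = 1.
p = 5, so q = 5/(5 - 1) = 1.25
|y|^q = 7.6185^1.25 = 12.6572
f*(7.6185) = 12.6572 / 1.25 = 10.1257


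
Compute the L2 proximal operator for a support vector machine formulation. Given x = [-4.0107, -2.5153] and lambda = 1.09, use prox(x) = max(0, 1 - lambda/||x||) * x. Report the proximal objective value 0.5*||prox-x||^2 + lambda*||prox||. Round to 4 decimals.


Step 1: Compute ||x||.
||x|| = 4.7342
Step 2: Compute scaling factor.
scale = max(0, 1 - 1.09/4.7342) = 0.7698
Step 3: prox(x) = [-3.0873, -1.9362]
||prox(x)|| = 3.6442
Step 4: Proximal objective.
0.5*||prox-x||^2 = 0.5941
lambda*||prox|| = 3.9722
Total = 4.5662


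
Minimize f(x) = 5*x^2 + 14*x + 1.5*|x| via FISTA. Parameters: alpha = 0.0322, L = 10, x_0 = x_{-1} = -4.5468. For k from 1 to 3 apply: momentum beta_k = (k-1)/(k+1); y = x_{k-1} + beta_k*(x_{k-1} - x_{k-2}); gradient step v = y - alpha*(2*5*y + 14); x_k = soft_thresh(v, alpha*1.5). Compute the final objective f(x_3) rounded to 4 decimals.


FISTA on f(x) = 5*x^2 + 14*x + 1.5*|x|
L = 10, alpha = 0.0322
Iteration 1: beta = 0.0, y = -4.5468 + 0.0*(-4.5468 + 4.5468) = -4.5468
  grad(y) = -31.468, v = y - alpha*grad = -3.5335
  prox(v) = soft_thresh(-3.5335, 0.0483) = -3.4852
Iteration 2: beta = 0.3333, y = -3.4852 + 0.3333*(-3.4852 + 4.5468) = -3.1314
  grad(y) = -17.3137, v = y - alpha*grad = -2.5739
  prox(v) = soft_thresh(-2.5739, 0.0483) = -2.5256
Iteration 3: beta = 0.5, y = -2.5256 + 0.5*(-2.5256 + 3.4852) = -2.0457
  grad(y) = -6.4574, v = y - alpha*grad = -1.8378
  prox(v) = soft_thresh(-1.8378, 0.0483) = -1.7895
f(x_3) = 5*(-1.7895)^2 + 14*(-1.7895) + 1.5*|-1.7895| = -6.3571


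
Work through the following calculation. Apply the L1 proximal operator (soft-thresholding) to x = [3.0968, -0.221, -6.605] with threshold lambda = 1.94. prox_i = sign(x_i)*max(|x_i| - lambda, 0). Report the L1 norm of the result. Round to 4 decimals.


Soft-thresholding with lambda = 1.94:
prox(3.0968) = sign(3.0968)*max(|3.0968| - 1.94, 0) = 1.1568
prox(-0.221) = sign(-0.221)*max(|-0.221| - 1.94, 0) = 0.0
prox(-6.605) = sign(-6.605)*max(|-6.605| - 1.94, 0) = -4.665
prox(x) = [1.1568, 0.0, -4.665]
||prox(x)||_1 = 1.1568 + 0.0 + 4.665 = 5.8218


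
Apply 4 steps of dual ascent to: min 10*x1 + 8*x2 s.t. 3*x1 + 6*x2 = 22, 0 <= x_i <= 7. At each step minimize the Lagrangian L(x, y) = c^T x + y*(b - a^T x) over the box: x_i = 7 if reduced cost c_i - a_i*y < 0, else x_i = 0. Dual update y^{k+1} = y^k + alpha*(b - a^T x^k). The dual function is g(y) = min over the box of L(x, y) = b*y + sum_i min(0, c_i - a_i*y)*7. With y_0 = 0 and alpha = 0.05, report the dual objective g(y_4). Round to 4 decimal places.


Dual ascent for LP: min 10*x1 + 8*x2, 3*x1 + 6*x2 = 22, 0 <= x_i <= 7
Step 1: y^k = 0.0, reduced costs: (10.0, 8.0)
  x^k = (0.0, 0.0), subgradient = b - a^T x = 22.0
  y^{k+1} = 0.0 + 0.05*22.0 = 1.1
Step 2: y^k = 1.1, reduced costs: (6.7, 1.4)
  x^k = (0.0, 0.0), subgradient = b - a^T x = 22.0
  y^{k+1} = 1.1 + 0.05*22.0 = 2.2
Step 3: y^k = 2.2, reduced costs: (3.4, -5.2)
  x^k = (0.0, 7.0), subgradient = b - a^T x = -20.0
  y^{k+1} = 2.2 + 0.05*-20.0 = 1.2
Step 4: y^k = 1.2, reduced costs: (6.4, 0.8)
  x^k = (0.0, 0.0), subgradient = b - a^T x = 22.0
  y^{k+1} = 1.2 + 0.05*22.0 = 2.3
Dual objective at y_4 = 2.3: reduced costs (3.1, -5.8), box minimizer x = (0.0, 7.0)
g(y_4) = b*y + (c1 - a1*y)*x1 + (c2 - a2*y)*x2 = 22*2.3 + 3.1*0.0 + (-5.8)*7.0 = 50.6 + 0.0 - 40.6 = 10.0


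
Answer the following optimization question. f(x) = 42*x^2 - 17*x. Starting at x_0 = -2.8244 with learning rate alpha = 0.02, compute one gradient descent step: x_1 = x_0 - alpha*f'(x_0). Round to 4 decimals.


We compute the gradient at x_0 and apply the update.
f'(x) = 84*x - 17
f'(-2.8244) = 84*-2.8244 - 17 = -254.2496
x_1 = -2.8244 - 0.02*-254.2496 = 2.2606
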